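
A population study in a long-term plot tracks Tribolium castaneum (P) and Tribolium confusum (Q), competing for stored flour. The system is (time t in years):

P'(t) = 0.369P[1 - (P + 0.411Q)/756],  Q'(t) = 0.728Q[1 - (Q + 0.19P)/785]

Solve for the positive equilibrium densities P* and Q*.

P* ≈ 470, Q* ≈ 696

Setting both brackets to zero gives the nullclines P + 0.411Q = 756 and 0.19P + Q = 785.
Substituting Q = 785 - 0.19P into the first: P(1 - 0.411·0.19) = 756 - 0.411·785.
So P* = 433/0.922 = 470, and then Q* = 785 - 0.19·470 = 696.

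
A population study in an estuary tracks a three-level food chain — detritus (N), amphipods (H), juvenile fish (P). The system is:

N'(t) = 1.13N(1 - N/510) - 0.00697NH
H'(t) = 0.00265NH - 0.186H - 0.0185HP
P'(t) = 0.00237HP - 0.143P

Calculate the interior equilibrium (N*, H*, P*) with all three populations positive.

N* ≈ 320, H* ≈ 60.3, P* ≈ 35.8

From dP/dt = 0: 0.00237H* = 0.143, so H* = 60.3.
From dN/dt = 0: 1.13(1 - N*/510) = 0.00697·60.3, giving N* = 510·(1 - 0.372) = 320.
From dH/dt = 0: 0.00265·320 - 0.186 = 0.0185P*, so P* = 0.663/0.0185 = 35.8.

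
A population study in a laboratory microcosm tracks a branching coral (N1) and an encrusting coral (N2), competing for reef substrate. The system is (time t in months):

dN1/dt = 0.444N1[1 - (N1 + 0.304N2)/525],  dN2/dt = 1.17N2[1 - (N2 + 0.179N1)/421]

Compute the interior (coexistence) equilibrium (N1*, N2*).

N1* ≈ 420, N2* ≈ 346

Setting both brackets to zero gives the nullclines N1 + 0.304N2 = 525 and 0.179N1 + N2 = 421.
Substituting N2 = 421 - 0.179N1 into the first: N1(1 - 0.304·0.179) = 525 - 0.304·421.
So N1* = 397/0.946 = 420, and then N2* = 421 - 0.179·420 = 346.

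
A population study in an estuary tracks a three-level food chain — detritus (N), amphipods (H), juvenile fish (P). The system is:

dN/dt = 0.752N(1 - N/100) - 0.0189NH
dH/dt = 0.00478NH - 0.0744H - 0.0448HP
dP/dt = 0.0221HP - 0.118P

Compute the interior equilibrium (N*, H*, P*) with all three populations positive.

From dP/dt = 0: 0.0221H* = 0.118, so H* = 5.34.
From dN/dt = 0: 0.752(1 - N*/100) = 0.0189·5.34, giving N* = 100·(1 - 0.134) = 86.6.
From dH/dt = 0: 0.00478·86.6 - 0.0744 = 0.0448P*, so P* = 0.339/0.0448 = 7.58.

N* ≈ 86.6, H* ≈ 5.34, P* ≈ 7.58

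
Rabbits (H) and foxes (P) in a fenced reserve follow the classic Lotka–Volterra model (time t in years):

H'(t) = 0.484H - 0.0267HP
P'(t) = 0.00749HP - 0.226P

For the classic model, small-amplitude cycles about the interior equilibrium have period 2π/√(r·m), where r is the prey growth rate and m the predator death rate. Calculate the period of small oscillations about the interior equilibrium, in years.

Here r = 0.484 and m = 0.226, so r·m = 0.109.
ω = √0.109 = 0.331 per year, hence T = 2π/ω ≈ 19 years.

T ≈ 19 years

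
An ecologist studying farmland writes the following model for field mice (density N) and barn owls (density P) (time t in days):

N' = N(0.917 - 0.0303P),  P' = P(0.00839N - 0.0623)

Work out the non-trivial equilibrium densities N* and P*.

Set dP/dt = 0 with P > 0: 0.00839N - 0.0623 = 0, so N* = 0.0623/0.00839 = 7.43.
Set dN/dt = 0 with N > 0: 0.917 - 0.0303P = 0, so P* = 0.917/0.0303 = 30.3.

N* ≈ 7.43, P* ≈ 30.3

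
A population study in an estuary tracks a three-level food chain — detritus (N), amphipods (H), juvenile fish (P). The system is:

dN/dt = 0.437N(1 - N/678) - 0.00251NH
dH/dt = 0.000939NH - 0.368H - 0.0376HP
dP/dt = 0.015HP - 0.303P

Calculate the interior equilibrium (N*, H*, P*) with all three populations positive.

N* ≈ 599, H* ≈ 20.2, P* ≈ 5.18

From dP/dt = 0: 0.015H* = 0.303, so H* = 20.2.
From dN/dt = 0: 0.437(1 - N*/678) = 0.00251·20.2, giving N* = 678·(1 - 0.116) = 599.
From dH/dt = 0: 0.000939·599 - 0.368 = 0.0376P*, so P* = 0.195/0.0376 = 5.18.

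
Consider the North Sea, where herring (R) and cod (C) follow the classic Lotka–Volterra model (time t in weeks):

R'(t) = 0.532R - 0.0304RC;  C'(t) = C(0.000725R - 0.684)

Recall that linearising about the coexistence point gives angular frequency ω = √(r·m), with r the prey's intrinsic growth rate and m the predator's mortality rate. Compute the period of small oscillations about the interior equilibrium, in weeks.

T ≈ 10.4 weeks

Here r = 0.532 and m = 0.684, so r·m = 0.364.
ω = √0.364 = 0.603 per week, hence T = 2π/ω ≈ 10.4 weeks.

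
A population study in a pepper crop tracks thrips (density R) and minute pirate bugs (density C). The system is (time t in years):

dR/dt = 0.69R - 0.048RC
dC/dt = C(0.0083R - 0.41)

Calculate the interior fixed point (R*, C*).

Set dC/dt = 0 with C > 0: 0.0083R - 0.41 = 0, so R* = 0.41/0.0083 = 49.4.
Set dR/dt = 0 with R > 0: 0.69 - 0.048C = 0, so C* = 0.69/0.048 = 14.4.

R* ≈ 49.4, C* ≈ 14.4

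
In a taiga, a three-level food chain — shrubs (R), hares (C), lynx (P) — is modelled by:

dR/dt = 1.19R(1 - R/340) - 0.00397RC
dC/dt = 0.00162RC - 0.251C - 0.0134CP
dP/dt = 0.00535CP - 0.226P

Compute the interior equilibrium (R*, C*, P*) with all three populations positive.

From dP/dt = 0: 0.00535C* = 0.226, so C* = 42.2.
From dR/dt = 0: 1.19(1 - R*/340) = 0.00397·42.2, giving R* = 340·(1 - 0.141) = 292.
From dC/dt = 0: 0.00162·292 - 0.251 = 0.0134P*, so P* = 0.222/0.0134 = 16.6.

R* ≈ 292, C* ≈ 42.2, P* ≈ 16.6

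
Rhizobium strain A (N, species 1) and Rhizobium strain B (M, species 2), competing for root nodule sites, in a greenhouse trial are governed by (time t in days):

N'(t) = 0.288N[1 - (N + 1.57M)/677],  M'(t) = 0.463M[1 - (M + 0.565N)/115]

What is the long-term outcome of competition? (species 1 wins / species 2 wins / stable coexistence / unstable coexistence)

species 1 excludes species 2

Compare the nullcline intercepts: K1/α12 = 677/1.57 = 431 > K2 = 115; K2/α21 = 115/0.565 = 204 < K1 = 677.
Since the inequalities point opposite ways, species 1 can invade but species 2 cannot.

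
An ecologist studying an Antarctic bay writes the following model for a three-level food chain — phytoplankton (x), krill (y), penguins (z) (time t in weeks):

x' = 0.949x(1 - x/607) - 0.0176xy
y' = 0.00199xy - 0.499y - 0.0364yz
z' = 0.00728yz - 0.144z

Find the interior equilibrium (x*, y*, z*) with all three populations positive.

From dz/dt = 0: 0.00728y* = 0.144, so y* = 19.8.
From dx/dt = 0: 0.949(1 - x*/607) = 0.0176·19.8, giving x* = 607·(1 - 0.367) = 384.
From dy/dt = 0: 0.00199·384 - 0.499 = 0.0364z*, so z* = 0.266/0.0364 = 7.3.

x* ≈ 384, y* ≈ 19.8, z* ≈ 7.3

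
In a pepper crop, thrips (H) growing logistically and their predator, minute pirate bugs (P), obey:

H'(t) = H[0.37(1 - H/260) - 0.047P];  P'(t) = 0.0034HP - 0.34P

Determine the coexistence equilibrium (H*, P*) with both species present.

H* ≈ 100, P* ≈ 4.84

From dP/dt = 0 with P > 0: 0.0034H* = 0.34, so H* = 100.
Substitute into dH/dt = 0: 0.37(1 - 100/260) = 0.047P*.
The bracket is 0.615, giving P* = 0.228/0.047 = 4.84.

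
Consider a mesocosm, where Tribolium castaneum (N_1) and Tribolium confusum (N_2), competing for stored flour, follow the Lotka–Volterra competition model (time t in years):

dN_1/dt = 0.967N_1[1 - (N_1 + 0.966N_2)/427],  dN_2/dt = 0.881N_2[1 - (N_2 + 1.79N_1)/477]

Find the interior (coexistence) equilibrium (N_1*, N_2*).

N_1* ≈ 46.3, N_2* ≈ 394

Setting both brackets to zero gives the nullclines N_1 + 0.966N_2 = 427 and 1.79N_1 + N_2 = 477.
Substituting N_2 = 477 - 1.79N_1 into the first: N_1(1 - 0.966·1.79) = 427 - 0.966·477.
So N_1* = -33.8/-0.729 = 46.3, and then N_2* = 477 - 1.79·46.3 = 394.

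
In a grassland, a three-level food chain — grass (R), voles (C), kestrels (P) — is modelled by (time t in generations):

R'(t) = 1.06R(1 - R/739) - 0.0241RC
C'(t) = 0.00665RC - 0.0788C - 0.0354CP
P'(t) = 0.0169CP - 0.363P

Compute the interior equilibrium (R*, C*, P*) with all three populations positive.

R* ≈ 378, C* ≈ 21.5, P* ≈ 68.8

From dP/dt = 0: 0.0169C* = 0.363, so C* = 21.5.
From dR/dt = 0: 1.06(1 - R*/739) = 0.0241·21.5, giving R* = 739·(1 - 0.488) = 378.
From dC/dt = 0: 0.00665·378 - 0.0788 = 0.0354P*, so P* = 2.44/0.0354 = 68.8.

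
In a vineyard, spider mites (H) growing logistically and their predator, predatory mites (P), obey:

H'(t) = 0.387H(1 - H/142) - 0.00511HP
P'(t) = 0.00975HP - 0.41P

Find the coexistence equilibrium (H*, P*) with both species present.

H* ≈ 42.1, P* ≈ 53.3

From dP/dt = 0 with P > 0: 0.00975H* = 0.41, so H* = 42.1.
Substitute into dH/dt = 0: 0.387(1 - 42.1/142) = 0.00511P*.
The bracket is 0.704, giving P* = 0.272/0.00511 = 53.3.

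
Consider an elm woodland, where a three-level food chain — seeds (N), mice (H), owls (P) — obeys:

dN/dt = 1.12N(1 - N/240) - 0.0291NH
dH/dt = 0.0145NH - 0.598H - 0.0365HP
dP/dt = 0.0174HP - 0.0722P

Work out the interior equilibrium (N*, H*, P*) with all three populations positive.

N* ≈ 214, H* ≈ 4.15, P* ≈ 68.7

From dP/dt = 0: 0.0174H* = 0.0722, so H* = 4.15.
From dN/dt = 0: 1.12(1 - N*/240) = 0.0291·4.15, giving N* = 240·(1 - 0.108) = 214.
From dH/dt = 0: 0.0145·214 - 0.598 = 0.0365P*, so P* = 2.51/0.0365 = 68.7.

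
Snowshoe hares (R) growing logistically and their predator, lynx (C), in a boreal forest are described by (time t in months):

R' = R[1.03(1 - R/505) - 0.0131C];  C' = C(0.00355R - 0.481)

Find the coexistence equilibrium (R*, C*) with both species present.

From dC/dt = 0 with C > 0: 0.00355R* = 0.481, so R* = 135.
Substitute into dR/dt = 0: 1.03(1 - 135/505) = 0.0131C*.
The bracket is 0.732, giving C* = 0.754/0.0131 = 57.5.

R* ≈ 135, C* ≈ 57.5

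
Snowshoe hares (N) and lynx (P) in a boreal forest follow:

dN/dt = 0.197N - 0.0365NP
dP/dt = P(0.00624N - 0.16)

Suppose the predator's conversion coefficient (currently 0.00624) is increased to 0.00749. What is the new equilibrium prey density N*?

At the interior fixed point, setting dP/dt = 0 with P > 0 fixes N* = (predator death rate)/(NP coefficient) — independent of the other coefficients.
With the change, N* = 0.16/0.00749 = 21.4; it falls from 25.6.

N* ≈ 21.4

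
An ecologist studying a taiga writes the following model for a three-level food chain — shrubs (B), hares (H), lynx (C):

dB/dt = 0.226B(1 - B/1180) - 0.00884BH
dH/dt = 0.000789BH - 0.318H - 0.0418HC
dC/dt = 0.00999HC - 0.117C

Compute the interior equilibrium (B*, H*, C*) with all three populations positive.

From dC/dt = 0: 0.00999H* = 0.117, so H* = 11.7.
From dB/dt = 0: 0.226(1 - B*/1180) = 0.00884·11.7, giving B* = 1180·(1 - 0.458) = 639.
From dH/dt = 0: 0.000789·639 - 0.318 = 0.0418C*, so C* = 0.187/0.0418 = 4.46.

B* ≈ 639, H* ≈ 11.7, C* ≈ 4.46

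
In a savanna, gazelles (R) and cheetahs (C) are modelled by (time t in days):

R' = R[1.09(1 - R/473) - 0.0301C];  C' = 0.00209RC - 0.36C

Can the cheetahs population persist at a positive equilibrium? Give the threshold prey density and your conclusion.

Threshold R = 172; K > 172, so yes, the predator persists.

The predator equation gives dC/dt > 0 only when R > 0.36/0.00209 = 172.
Without the predator, R → K = 473. Since 473 > 172, the predator can invade and persist.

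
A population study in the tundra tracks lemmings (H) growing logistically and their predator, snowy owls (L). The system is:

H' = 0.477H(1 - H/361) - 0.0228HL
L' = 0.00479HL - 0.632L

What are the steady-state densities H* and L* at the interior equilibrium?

From dL/dt = 0 with L > 0: 0.00479H* = 0.632, so H* = 132.
Substitute into dH/dt = 0: 0.477(1 - 132/361) = 0.0228L*.
The bracket is 0.635, giving L* = 0.303/0.0228 = 13.3.

H* ≈ 132, L* ≈ 13.3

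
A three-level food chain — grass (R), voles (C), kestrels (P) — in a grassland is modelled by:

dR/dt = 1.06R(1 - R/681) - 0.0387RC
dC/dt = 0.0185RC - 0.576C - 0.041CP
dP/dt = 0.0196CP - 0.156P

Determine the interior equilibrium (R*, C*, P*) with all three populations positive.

R* ≈ 483, C* ≈ 7.96, P* ≈ 204

From dP/dt = 0: 0.0196C* = 0.156, so C* = 7.96.
From dR/dt = 0: 1.06(1 - R*/681) = 0.0387·7.96, giving R* = 681·(1 - 0.291) = 483.
From dC/dt = 0: 0.0185·483 - 0.576 = 0.041P*, so P* = 8.36/0.041 = 204.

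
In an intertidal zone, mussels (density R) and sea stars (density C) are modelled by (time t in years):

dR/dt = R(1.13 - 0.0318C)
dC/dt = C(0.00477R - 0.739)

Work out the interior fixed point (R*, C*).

R* ≈ 155, C* ≈ 35.5

Set dC/dt = 0 with C > 0: 0.00477R - 0.739 = 0, so R* = 0.739/0.00477 = 155.
Set dR/dt = 0 with R > 0: 1.13 - 0.0318C = 0, so C* = 1.13/0.0318 = 35.5.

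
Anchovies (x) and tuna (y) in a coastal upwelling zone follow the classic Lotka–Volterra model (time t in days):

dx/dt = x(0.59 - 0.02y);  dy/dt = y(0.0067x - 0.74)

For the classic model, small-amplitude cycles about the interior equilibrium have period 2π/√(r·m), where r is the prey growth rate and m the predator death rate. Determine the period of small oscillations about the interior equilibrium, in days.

T ≈ 9.51 days

Here r = 0.59 and m = 0.74, so r·m = 0.437.
ω = √0.437 = 0.661 per day, hence T = 2π/ω ≈ 9.51 days.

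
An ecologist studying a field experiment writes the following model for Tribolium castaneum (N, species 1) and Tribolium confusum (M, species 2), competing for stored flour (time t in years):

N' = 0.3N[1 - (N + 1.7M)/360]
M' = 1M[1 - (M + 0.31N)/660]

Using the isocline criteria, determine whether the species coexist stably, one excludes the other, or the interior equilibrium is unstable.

Compare the nullcline intercepts: K1/α12 = 360/1.7 = 212 < K2 = 660; K2/α21 = 660/0.31 = 2130 > K1 = 360.
Since the inequalities point opposite ways, species 2 can invade but species 1 cannot.

species 2 excludes species 1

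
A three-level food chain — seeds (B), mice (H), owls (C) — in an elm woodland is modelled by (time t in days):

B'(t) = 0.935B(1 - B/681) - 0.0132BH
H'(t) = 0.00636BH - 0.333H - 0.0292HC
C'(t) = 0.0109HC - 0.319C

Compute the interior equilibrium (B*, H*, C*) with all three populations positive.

B* ≈ 400, H* ≈ 29.3, C* ≈ 75.6

From dC/dt = 0: 0.0109H* = 0.319, so H* = 29.3.
From dB/dt = 0: 0.935(1 - B*/681) = 0.0132·29.3, giving B* = 681·(1 - 0.413) = 400.
From dH/dt = 0: 0.00636·400 - 0.333 = 0.0292C*, so C* = 2.21/0.0292 = 75.6.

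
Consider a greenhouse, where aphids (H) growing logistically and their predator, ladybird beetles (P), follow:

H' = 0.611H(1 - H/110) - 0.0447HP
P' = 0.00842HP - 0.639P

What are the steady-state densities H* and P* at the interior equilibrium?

H* ≈ 75.9, P* ≈ 4.24

From dP/dt = 0 with P > 0: 0.00842H* = 0.639, so H* = 75.9.
Substitute into dH/dt = 0: 0.611(1 - 75.9/110) = 0.0447P*.
The bracket is 0.31, giving P* = 0.189/0.0447 = 4.24.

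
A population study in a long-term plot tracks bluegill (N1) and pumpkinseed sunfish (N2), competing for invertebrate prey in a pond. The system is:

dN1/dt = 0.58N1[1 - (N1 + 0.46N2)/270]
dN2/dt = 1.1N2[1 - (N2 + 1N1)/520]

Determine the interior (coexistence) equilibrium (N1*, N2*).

N1* ≈ 57, N2* ≈ 463

Setting both brackets to zero gives the nullclines N1 + 0.46N2 = 270 and 1N1 + N2 = 520.
Substituting N2 = 520 - 1N1 into the first: N1(1 - 0.46·1) = 270 - 0.46·520.
So N1* = 30.8/0.54 = 57, and then N2* = 520 - 1·57 = 463.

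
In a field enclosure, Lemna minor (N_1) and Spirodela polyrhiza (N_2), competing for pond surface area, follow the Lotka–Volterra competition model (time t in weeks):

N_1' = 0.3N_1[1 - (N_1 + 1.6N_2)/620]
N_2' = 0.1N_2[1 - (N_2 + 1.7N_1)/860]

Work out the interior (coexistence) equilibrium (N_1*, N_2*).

Setting both brackets to zero gives the nullclines N_1 + 1.6N_2 = 620 and 1.7N_1 + N_2 = 860.
Substituting N_2 = 860 - 1.7N_1 into the first: N_1(1 - 1.6·1.7) = 620 - 1.6·860.
So N_1* = -756/-1.72 = 440, and then N_2* = 860 - 1.7·440 = 113.

N_1* ≈ 440, N_2* ≈ 113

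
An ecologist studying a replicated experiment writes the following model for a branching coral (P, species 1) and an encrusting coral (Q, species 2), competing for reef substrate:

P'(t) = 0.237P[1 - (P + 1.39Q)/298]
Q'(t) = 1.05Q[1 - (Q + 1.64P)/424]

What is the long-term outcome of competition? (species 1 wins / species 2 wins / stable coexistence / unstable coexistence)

Compare the nullcline intercepts: K1/α12 = 298/1.39 = 214 < K2 = 424; K2/α21 = 424/1.64 = 259 < K1 = 298.
Since both are reversed, neither can invade when rare; the interior point is a saddle.

unstable coexistence (outcome depends on initial conditions)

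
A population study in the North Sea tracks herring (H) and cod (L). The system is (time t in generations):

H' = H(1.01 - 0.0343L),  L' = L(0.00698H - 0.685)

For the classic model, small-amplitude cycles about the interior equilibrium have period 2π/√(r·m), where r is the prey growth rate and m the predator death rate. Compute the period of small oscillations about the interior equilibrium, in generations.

T ≈ 7.55 generations

Here r = 1.01 and m = 0.685, so r·m = 0.692.
ω = √0.692 = 0.832 per generation, hence T = 2π/ω ≈ 7.55 generations.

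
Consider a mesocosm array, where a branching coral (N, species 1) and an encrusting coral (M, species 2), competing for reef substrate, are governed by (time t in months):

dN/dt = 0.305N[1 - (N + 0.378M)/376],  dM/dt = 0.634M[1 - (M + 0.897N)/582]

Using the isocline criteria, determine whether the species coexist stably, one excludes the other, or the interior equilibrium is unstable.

stable coexistence

Compare the nullcline intercepts: K1/α12 = 376/0.378 = 995 > K2 = 582; K2/α21 = 582/0.897 = 649 > K1 = 376.
Since both inequalities hold, each species can invade when rare, so the interior equilibrium is stable.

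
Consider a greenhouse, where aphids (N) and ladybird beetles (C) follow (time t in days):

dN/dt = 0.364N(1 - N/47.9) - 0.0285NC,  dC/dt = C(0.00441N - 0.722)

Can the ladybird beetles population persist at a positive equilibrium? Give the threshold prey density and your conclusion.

The predator equation gives dC/dt > 0 only when N > 0.722/0.00441 = 164.
Without the predator, N → K = 47.9. Since 47.9 < 164, the predator cannot invade.

Threshold N = 164; K < 164, so no, the predator goes extinct.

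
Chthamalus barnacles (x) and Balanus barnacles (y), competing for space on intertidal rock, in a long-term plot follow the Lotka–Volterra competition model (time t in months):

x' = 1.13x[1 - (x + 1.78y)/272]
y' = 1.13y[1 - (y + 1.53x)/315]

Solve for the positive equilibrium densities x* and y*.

x* ≈ 168, y* ≈ 58.7

Setting both brackets to zero gives the nullclines x + 1.78y = 272 and 1.53x + y = 315.
Substituting y = 315 - 1.53x into the first: x(1 - 1.78·1.53) = 272 - 1.78·315.
So x* = -289/-1.72 = 168, and then y* = 315 - 1.53·168 = 58.7.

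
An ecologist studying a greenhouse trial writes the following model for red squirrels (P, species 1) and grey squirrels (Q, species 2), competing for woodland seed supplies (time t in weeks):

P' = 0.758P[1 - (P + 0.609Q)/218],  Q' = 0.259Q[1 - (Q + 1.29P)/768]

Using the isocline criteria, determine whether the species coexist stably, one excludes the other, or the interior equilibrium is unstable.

species 2 excludes species 1

Compare the nullcline intercepts: K1/α12 = 218/0.609 = 358 < K2 = 768; K2/α21 = 768/1.29 = 595 > K1 = 218.
Since the inequalities point opposite ways, species 2 can invade but species 1 cannot.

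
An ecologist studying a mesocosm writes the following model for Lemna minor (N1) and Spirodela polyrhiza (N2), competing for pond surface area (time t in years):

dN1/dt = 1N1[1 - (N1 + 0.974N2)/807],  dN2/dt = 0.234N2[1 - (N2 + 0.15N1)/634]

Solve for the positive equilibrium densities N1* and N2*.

Setting both brackets to zero gives the nullclines N1 + 0.974N2 = 807 and 0.15N1 + N2 = 634.
Substituting N2 = 634 - 0.15N1 into the first: N1(1 - 0.974·0.15) = 807 - 0.974·634.
So N1* = 189/0.854 = 222, and then N2* = 634 - 0.15·222 = 601.

N1* ≈ 222, N2* ≈ 601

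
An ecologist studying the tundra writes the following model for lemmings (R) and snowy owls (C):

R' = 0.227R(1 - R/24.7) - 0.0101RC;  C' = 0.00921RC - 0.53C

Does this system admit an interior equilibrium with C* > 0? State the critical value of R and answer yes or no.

The predator equation gives dC/dt > 0 only when R > 0.53/0.00921 = 57.5.
Without the predator, R → K = 24.7. Since 24.7 < 57.5, the predator cannot invade.

Threshold R = 57.5; K < 57.5, so no, the predator goes extinct.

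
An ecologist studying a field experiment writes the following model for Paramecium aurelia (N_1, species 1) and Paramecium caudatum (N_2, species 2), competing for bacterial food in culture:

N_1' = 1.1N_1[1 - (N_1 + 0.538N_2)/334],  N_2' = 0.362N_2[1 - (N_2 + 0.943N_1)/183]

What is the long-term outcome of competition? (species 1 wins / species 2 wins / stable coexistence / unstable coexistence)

species 1 excludes species 2

Compare the nullcline intercepts: K1/α12 = 334/0.538 = 621 > K2 = 183; K2/α21 = 183/0.943 = 194 < K1 = 334.
Since the inequalities point opposite ways, species 1 can invade but species 2 cannot.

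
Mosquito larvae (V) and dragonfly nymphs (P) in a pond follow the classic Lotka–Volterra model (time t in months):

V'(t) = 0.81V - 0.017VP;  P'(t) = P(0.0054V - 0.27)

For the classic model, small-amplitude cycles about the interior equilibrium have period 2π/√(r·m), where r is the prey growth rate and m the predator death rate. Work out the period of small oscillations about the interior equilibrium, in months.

Here r = 0.81 and m = 0.27, so r·m = 0.219.
ω = √0.219 = 0.468 per month, hence T = 2π/ω ≈ 13.4 months.

T ≈ 13.4 months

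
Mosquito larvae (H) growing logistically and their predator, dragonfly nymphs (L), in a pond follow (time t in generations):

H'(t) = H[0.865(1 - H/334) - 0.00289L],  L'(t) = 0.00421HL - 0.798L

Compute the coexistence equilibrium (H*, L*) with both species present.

From dL/dt = 0 with L > 0: 0.00421H* = 0.798, so H* = 190.
Substitute into dH/dt = 0: 0.865(1 - 190/334) = 0.00289L*.
The bracket is 0.432, giving L* = 0.374/0.00289 = 129.

H* ≈ 190, L* ≈ 129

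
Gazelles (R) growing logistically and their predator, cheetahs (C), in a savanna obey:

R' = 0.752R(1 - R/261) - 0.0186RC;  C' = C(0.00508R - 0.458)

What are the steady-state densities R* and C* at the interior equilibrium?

R* ≈ 90.2, C* ≈ 26.5

From dC/dt = 0 with C > 0: 0.00508R* = 0.458, so R* = 90.2.
Substitute into dR/dt = 0: 0.752(1 - 90.2/261) = 0.0186C*.
The bracket is 0.655, giving C* = 0.492/0.0186 = 26.5.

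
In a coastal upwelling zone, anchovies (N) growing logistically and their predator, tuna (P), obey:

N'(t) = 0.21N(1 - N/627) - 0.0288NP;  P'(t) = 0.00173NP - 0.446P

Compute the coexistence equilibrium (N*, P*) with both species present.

N* ≈ 258, P* ≈ 4.29

From dP/dt = 0 with P > 0: 0.00173N* = 0.446, so N* = 258.
Substitute into dN/dt = 0: 0.21(1 - 258/627) = 0.0288P*.
The bracket is 0.589, giving P* = 0.124/0.0288 = 4.29.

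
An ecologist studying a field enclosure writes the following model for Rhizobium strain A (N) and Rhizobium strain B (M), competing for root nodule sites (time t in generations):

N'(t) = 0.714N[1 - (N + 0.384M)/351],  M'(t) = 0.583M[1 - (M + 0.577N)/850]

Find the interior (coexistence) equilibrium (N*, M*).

Setting both brackets to zero gives the nullclines N + 0.384M = 351 and 0.577N + M = 850.
Substituting M = 850 - 0.577N into the first: N(1 - 0.384·0.577) = 351 - 0.384·850.
So N* = 24.6/0.778 = 31.6, and then M* = 850 - 0.577·31.6 = 832.

N* ≈ 31.6, M* ≈ 832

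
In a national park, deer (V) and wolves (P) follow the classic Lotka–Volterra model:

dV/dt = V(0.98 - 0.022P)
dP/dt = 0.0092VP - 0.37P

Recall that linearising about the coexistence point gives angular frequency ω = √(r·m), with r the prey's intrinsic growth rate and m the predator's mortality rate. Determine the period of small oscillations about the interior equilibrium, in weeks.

T ≈ 10.4 weeks

Here r = 0.98 and m = 0.37, so r·m = 0.363.
ω = √0.363 = 0.602 per week, hence T = 2π/ω ≈ 10.4 weeks.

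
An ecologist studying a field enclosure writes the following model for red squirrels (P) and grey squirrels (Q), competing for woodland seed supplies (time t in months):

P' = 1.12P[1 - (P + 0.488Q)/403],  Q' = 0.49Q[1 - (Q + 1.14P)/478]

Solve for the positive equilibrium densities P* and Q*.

Setting both brackets to zero gives the nullclines P + 0.488Q = 403 and 1.14P + Q = 478.
Substituting Q = 478 - 1.14P into the first: P(1 - 0.488·1.14) = 403 - 0.488·478.
So P* = 170/0.444 = 383, and then Q* = 478 - 1.14·383 = 41.9.

P* ≈ 383, Q* ≈ 41.9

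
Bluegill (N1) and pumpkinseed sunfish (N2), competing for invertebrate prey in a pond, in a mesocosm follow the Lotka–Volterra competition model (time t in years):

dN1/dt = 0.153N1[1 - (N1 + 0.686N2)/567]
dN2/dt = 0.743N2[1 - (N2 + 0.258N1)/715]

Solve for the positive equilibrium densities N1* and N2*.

Setting both brackets to zero gives the nullclines N1 + 0.686N2 = 567 and 0.258N1 + N2 = 715.
Substituting N2 = 715 - 0.258N1 into the first: N1(1 - 0.686·0.258) = 567 - 0.686·715.
So N1* = 76.5/0.823 = 93, and then N2* = 715 - 0.258·93 = 691.

N1* ≈ 93, N2* ≈ 691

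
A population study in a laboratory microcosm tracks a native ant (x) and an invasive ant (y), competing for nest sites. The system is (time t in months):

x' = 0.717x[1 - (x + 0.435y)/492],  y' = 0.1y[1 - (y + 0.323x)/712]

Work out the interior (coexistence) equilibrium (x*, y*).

Setting both brackets to zero gives the nullclines x + 0.435y = 492 and 0.323x + y = 712.
Substituting y = 712 - 0.323x into the first: x(1 - 0.435·0.323) = 492 - 0.435·712.
So x* = 182/0.859 = 212, and then y* = 712 - 0.323·212 = 643.

x* ≈ 212, y* ≈ 643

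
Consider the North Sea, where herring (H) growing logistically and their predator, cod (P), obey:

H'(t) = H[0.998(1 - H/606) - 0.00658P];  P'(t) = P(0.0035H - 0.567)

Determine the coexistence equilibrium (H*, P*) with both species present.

H* ≈ 162, P* ≈ 111

From dP/dt = 0 with P > 0: 0.0035H* = 0.567, so H* = 162.
Substitute into dH/dt = 0: 0.998(1 - 162/606) = 0.00658P*.
The bracket is 0.733, giving P* = 0.731/0.00658 = 111.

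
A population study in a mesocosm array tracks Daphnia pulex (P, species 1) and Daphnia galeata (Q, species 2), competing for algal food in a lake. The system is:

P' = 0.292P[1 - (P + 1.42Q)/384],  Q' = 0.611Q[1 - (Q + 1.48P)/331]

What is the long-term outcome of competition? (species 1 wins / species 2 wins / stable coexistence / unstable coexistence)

Compare the nullcline intercepts: K1/α12 = 384/1.42 = 270 < K2 = 331; K2/α21 = 331/1.48 = 224 < K1 = 384.
Since both are reversed, neither can invade when rare; the interior point is a saddle.

unstable coexistence (outcome depends on initial conditions)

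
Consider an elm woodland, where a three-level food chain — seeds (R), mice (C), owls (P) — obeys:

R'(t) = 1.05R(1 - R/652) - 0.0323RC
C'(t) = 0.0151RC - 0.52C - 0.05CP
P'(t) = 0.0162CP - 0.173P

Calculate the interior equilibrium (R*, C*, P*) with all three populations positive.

R* ≈ 438, C* ≈ 10.7, P* ≈ 122

From dP/dt = 0: 0.0162C* = 0.173, so C* = 10.7.
From dR/dt = 0: 1.05(1 - R*/652) = 0.0323·10.7, giving R* = 652·(1 - 0.329) = 438.
From dC/dt = 0: 0.0151·438 - 0.52 = 0.05P*, so P* = 6.09/0.05 = 122.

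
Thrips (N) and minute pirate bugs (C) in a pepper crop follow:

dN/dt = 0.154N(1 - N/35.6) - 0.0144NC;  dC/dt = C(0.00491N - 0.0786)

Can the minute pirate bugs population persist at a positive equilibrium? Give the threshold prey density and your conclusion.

Threshold N = 16; K > 16, so yes, the predator persists.

The predator equation gives dC/dt > 0 only when N > 0.0786/0.00491 = 16.
Without the predator, N → K = 35.6. Since 35.6 > 16, the predator can invade and persist.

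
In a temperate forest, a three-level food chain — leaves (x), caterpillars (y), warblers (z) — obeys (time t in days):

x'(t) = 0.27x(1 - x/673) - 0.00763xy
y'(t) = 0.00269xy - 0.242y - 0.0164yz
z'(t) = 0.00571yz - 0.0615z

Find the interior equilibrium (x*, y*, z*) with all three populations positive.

From dz/dt = 0: 0.00571y* = 0.0615, so y* = 10.8.
From dx/dt = 0: 0.27(1 - x*/673) = 0.00763·10.8, giving x* = 673·(1 - 0.304) = 468.
From dy/dt = 0: 0.00269·468 - 0.242 = 0.0164z*, so z* = 1.02/0.0164 = 62.

x* ≈ 468, y* ≈ 10.8, z* ≈ 62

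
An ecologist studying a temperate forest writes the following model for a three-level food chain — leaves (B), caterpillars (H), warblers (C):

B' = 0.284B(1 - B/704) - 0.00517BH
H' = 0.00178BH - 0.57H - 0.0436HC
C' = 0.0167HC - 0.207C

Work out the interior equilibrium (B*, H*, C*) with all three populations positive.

From dC/dt = 0: 0.0167H* = 0.207, so H* = 12.4.
From dB/dt = 0: 0.284(1 - B*/704) = 0.00517·12.4, giving B* = 704·(1 - 0.226) = 545.
From dH/dt = 0: 0.00178·545 - 0.57 = 0.0436C*, so C* = 0.4/0.0436 = 9.18.

B* ≈ 545, H* ≈ 12.4, C* ≈ 9.18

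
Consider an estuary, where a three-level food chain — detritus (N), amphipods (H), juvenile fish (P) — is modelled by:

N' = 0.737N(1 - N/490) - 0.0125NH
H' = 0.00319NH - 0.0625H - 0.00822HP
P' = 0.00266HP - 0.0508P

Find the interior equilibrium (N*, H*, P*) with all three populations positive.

N* ≈ 331, H* ≈ 19.1, P* ≈ 121

From dP/dt = 0: 0.00266H* = 0.0508, so H* = 19.1.
From dN/dt = 0: 0.737(1 - N*/490) = 0.0125·19.1, giving N* = 490·(1 - 0.324) = 331.
From dH/dt = 0: 0.00319·331 - 0.0625 = 0.00822P*, so P* = 0.994/0.00822 = 121.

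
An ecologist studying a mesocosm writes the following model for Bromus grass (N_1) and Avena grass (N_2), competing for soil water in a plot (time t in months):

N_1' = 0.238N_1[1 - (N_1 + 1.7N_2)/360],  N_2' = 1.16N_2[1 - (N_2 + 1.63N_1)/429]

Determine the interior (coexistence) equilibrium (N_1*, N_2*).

N_1* ≈ 209, N_2* ≈ 89.1

Setting both brackets to zero gives the nullclines N_1 + 1.7N_2 = 360 and 1.63N_1 + N_2 = 429.
Substituting N_2 = 429 - 1.63N_1 into the first: N_1(1 - 1.7·1.63) = 360 - 1.7·429.
So N_1* = -369/-1.77 = 209, and then N_2* = 429 - 1.63·209 = 89.1.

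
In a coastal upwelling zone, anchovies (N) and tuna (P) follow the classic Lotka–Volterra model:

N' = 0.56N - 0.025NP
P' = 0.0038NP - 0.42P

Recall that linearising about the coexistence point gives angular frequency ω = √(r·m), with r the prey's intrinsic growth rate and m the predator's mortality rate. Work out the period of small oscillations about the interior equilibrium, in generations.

T ≈ 13 generations

Here r = 0.56 and m = 0.42, so r·m = 0.235.
ω = √0.235 = 0.485 per generation, hence T = 2π/ω ≈ 13 generations.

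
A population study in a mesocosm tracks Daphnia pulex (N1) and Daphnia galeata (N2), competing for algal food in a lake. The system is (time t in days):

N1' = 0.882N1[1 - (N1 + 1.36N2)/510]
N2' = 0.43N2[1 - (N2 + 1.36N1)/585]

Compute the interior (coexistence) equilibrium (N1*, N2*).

Setting both brackets to zero gives the nullclines N1 + 1.36N2 = 510 and 1.36N1 + N2 = 585.
Substituting N2 = 585 - 1.36N1 into the first: N1(1 - 1.36·1.36) = 510 - 1.36·585.
So N1* = -286/-0.85 = 336, and then N2* = 585 - 1.36·336 = 128.

N1* ≈ 336, N2* ≈ 128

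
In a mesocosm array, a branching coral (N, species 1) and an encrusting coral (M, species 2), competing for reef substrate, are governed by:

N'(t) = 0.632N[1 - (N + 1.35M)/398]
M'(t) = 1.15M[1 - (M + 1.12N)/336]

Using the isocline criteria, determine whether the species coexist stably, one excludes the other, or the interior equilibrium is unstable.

Compare the nullcline intercepts: K1/α12 = 398/1.35 = 295 < K2 = 336; K2/α21 = 336/1.12 = 300 < K1 = 398.
Since both are reversed, neither can invade when rare; the interior point is a saddle.

unstable coexistence (outcome depends on initial conditions)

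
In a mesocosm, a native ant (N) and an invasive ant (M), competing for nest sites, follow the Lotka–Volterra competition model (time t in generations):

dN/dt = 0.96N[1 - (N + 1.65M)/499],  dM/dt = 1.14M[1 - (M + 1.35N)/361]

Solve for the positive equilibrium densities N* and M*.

Setting both brackets to zero gives the nullclines N + 1.65M = 499 and 1.35N + M = 361.
Substituting M = 361 - 1.35N into the first: N(1 - 1.65·1.35) = 499 - 1.65·361.
So N* = -96.6/-1.23 = 78.7, and then M* = 361 - 1.35·78.7 = 255.

N* ≈ 78.7, M* ≈ 255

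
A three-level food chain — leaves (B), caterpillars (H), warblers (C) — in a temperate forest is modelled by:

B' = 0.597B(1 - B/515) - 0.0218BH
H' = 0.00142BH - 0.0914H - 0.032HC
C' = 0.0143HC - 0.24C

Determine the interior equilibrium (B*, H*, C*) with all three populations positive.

B* ≈ 199, H* ≈ 16.8, C* ≈ 5.99

From dC/dt = 0: 0.0143H* = 0.24, so H* = 16.8.
From dB/dt = 0: 0.597(1 - B*/515) = 0.0218·16.8, giving B* = 515·(1 - 0.613) = 199.
From dH/dt = 0: 0.00142·199 - 0.0914 = 0.032C*, so C* = 0.192/0.032 = 5.99.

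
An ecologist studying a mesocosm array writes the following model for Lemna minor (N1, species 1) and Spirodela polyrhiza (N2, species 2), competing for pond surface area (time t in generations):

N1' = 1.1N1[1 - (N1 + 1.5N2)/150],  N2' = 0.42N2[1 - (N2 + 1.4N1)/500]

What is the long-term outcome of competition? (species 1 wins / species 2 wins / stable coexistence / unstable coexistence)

species 2 excludes species 1

Compare the nullcline intercepts: K1/α12 = 150/1.5 = 100 < K2 = 500; K2/α21 = 500/1.4 = 357 > K1 = 150.
Since the inequalities point opposite ways, species 2 can invade but species 1 cannot.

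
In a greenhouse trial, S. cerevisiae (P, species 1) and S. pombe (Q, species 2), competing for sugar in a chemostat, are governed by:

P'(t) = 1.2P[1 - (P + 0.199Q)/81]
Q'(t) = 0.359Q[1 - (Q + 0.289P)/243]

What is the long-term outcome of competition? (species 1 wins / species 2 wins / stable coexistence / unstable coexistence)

stable coexistence

Compare the nullcline intercepts: K1/α12 = 81/0.199 = 407 > K2 = 243; K2/α21 = 243/0.289 = 841 > K1 = 81.
Since both inequalities hold, each species can invade when rare, so the interior equilibrium is stable.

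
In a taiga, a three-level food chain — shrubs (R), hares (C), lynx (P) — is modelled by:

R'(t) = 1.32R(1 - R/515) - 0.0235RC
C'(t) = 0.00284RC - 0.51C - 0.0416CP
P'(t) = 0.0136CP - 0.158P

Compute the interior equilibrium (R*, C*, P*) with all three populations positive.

From dP/dt = 0: 0.0136C* = 0.158, so C* = 11.6.
From dR/dt = 0: 1.32(1 - R*/515) = 0.0235·11.6, giving R* = 515·(1 - 0.207) = 408.
From dC/dt = 0: 0.00284·408 - 0.51 = 0.0416P*, so P* = 0.65/0.0416 = 15.6.

R* ≈ 408, C* ≈ 11.6, P* ≈ 15.6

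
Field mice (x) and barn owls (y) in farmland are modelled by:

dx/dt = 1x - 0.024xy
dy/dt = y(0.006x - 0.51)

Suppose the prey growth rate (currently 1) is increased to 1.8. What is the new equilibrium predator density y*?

At the interior fixed point, setting dx/dt = 0 with x > 0 fixes y* = (prey growth rate)/(xy coefficient) — independent of the other coefficients.
With the change, y* = 1.8/0.024 = 75; it rises from 41.7.

y* ≈ 75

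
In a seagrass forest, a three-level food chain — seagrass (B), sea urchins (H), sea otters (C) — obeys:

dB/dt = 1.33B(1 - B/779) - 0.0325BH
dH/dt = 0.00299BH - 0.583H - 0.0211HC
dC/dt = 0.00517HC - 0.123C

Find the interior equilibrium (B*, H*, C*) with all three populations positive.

B* ≈ 326, H* ≈ 23.8, C* ≈ 18.6

From dC/dt = 0: 0.00517H* = 0.123, so H* = 23.8.
From dB/dt = 0: 1.33(1 - B*/779) = 0.0325·23.8, giving B* = 779·(1 - 0.581) = 326.
From dH/dt = 0: 0.00299·326 - 0.583 = 0.0211C*, so C* = 0.392/0.0211 = 18.6.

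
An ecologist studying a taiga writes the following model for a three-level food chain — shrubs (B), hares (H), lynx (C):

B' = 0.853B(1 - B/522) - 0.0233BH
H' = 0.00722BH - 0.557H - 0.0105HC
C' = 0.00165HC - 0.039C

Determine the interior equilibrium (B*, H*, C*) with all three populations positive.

From dC/dt = 0: 0.00165H* = 0.039, so H* = 23.6.
From dB/dt = 0: 0.853(1 - B*/522) = 0.0233·23.6, giving B* = 522·(1 - 0.646) = 185.
From dH/dt = 0: 0.00722·185 - 0.557 = 0.0105C*, so C* = 0.779/0.0105 = 74.1.

B* ≈ 185, H* ≈ 23.6, C* ≈ 74.1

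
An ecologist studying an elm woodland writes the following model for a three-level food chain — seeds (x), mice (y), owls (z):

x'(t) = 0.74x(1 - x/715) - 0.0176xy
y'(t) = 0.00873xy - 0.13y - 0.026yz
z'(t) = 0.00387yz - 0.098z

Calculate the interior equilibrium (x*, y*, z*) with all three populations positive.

x* ≈ 284, y* ≈ 25.3, z* ≈ 90.5

From dz/dt = 0: 0.00387y* = 0.098, so y* = 25.3.
From dx/dt = 0: 0.74(1 - x*/715) = 0.0176·25.3, giving x* = 715·(1 - 0.602) = 284.
From dy/dt = 0: 0.00873·284 - 0.13 = 0.026z*, so z* = 2.35/0.026 = 90.5.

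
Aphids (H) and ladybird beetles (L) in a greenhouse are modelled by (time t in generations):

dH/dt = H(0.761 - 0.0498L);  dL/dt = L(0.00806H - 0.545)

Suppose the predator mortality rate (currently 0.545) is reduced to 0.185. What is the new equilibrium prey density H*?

At the interior fixed point, setting dL/dt = 0 with L > 0 fixes H* = (predator death rate)/(HL coefficient) — independent of the other coefficients.
With the change, H* = 0.185/0.00806 = 23; it falls from 67.6.

H* ≈ 23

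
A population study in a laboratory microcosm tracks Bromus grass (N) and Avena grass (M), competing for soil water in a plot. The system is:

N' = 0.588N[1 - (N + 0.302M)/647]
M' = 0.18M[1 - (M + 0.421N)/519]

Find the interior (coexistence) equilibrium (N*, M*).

N* ≈ 562, M* ≈ 283

Setting both brackets to zero gives the nullclines N + 0.302M = 647 and 0.421N + M = 519.
Substituting M = 519 - 0.421N into the first: N(1 - 0.302·0.421) = 647 - 0.302·519.
So N* = 490/0.873 = 562, and then M* = 519 - 0.421·562 = 283.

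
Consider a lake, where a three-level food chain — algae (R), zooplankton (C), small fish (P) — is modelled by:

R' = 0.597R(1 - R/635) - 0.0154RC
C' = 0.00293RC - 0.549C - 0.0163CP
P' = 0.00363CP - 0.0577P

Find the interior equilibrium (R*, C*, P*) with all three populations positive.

R* ≈ 375, C* ≈ 15.9, P* ≈ 33.7

From dP/dt = 0: 0.00363C* = 0.0577, so C* = 15.9.
From dR/dt = 0: 0.597(1 - R*/635) = 0.0154·15.9, giving R* = 635·(1 - 0.41) = 375.
From dC/dt = 0: 0.00293·375 - 0.549 = 0.0163P*, so P* = 0.549/0.0163 = 33.7.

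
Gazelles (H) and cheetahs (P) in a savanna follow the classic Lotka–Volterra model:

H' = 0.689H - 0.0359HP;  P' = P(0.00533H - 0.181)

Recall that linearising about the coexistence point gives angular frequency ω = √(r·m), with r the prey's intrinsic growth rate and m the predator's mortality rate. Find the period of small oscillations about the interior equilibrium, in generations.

T ≈ 17.8 generations

Here r = 0.689 and m = 0.181, so r·m = 0.125.
ω = √0.125 = 0.353 per generation, hence T = 2π/ω ≈ 17.8 generations.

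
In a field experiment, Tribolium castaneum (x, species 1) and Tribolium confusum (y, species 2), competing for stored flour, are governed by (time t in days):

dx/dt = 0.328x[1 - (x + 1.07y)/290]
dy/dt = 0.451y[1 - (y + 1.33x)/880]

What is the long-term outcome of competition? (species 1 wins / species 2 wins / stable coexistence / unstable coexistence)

species 2 excludes species 1

Compare the nullcline intercepts: K1/α12 = 290/1.07 = 271 < K2 = 880; K2/α21 = 880/1.33 = 662 > K1 = 290.
Since the inequalities point opposite ways, species 2 can invade but species 1 cannot.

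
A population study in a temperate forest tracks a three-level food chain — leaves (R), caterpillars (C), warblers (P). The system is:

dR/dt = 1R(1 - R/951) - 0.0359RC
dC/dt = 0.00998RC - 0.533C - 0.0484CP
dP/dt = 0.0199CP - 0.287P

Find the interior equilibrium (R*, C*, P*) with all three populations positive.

R* ≈ 459, C* ≈ 14.4, P* ≈ 83.6

From dP/dt = 0: 0.0199C* = 0.287, so C* = 14.4.
From dR/dt = 0: 1(1 - R*/951) = 0.0359·14.4, giving R* = 951·(1 - 0.518) = 459.
From dC/dt = 0: 0.00998·459 - 0.533 = 0.0484P*, so P* = 4.04/0.0484 = 83.6.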